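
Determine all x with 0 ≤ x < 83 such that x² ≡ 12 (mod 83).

Since 83 ≡ 3 (mod 4), a square root of 12 is 12^((83+1)/4) = 12^21 mod 83.
Repeated squaring: 12^2≡61, 12^4≡69, 12^8≡30, 12^16≡70 (mod 83).
12^21 = 12^(16+4+1) ≡ 26 (mod 83).
Check: 26² = 676 ≡ 12 (mod 83). The two roots are 26 and 57.

26, 57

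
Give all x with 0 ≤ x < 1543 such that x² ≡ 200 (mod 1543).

Since 1543 ≡ 3 (mod 4), a square root of 200 is 200^((1543+1)/4) = 200^386 mod 1543.
Repeated squaring: 200^2≡1425, 200^4≡37, 200^8≡1369, 200^16≡959, 200^32≡53, 200^64≡1266, 200^128≡1122, 200^256≡1339 (mod 1543).
200^386 = 200^(256+128+2) ≡ 112 (mod 1543).
Check: 112² = 12544 ≡ 200 (mod 1543). The two roots are 112 and 1431.

112, 1431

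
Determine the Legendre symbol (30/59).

Pull out 2: since 59 ≡ 3 (mod 8), (2/59) = -1.
Reciprocity: 15 ≡ 3 and 59 ≡ 3 (mod 4), so (15/59) = −(59/15).
Reduce top mod 15: now compute (14/15).
Pull out 2: since 15 ≡ 7 (mod 8), (2/15) = +1.
Reciprocity: 7 ≡ 3 and 15 ≡ 3 (mod 4), so (7/15) = −(15/7).
Reduce top mod 7: now compute (1/7).
Reached (1/7) = 1. Collecting the sign flips along the way, the symbol is -1.

-1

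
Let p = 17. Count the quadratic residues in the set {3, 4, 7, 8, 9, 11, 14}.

3

(3/17) = -1 → non-residue.
(4/17) = +1 → QR.
(7/17) = -1 → non-residue.
(8/17) = +1 → QR.
(9/17) = +1 → QR.
(11/17) = -1 → non-residue.
(14/17) = -1 → non-residue.
Total quadratic residues among the 7: 3.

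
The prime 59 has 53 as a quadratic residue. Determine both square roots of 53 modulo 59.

Since 59 ≡ 3 (mod 4), a square root of 53 is 53^((59+1)/4) = 53^15 mod 59.
Repeated squaring: 53^2≡36, 53^4≡57, 53^8≡4 (mod 59).
53^15 = 53^(8+4+2+1) ≡ 17 (mod 59).
Check: 17² = 289 ≡ 53 (mod 59). The two roots are 17 and 42.

17, 42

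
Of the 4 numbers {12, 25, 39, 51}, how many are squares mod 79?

2

(12/79) = -1 → non-residue.
(25/79) = +1 → QR.
(39/79) = -1 → non-residue.
(51/79) = +1 → QR.
Total quadratic residues among the 4: 2.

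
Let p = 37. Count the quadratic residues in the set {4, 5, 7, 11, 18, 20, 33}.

4

(4/37) = +1 → QR.
(5/37) = -1 → non-residue.
(7/37) = +1 → QR.
(11/37) = +1 → QR.
(18/37) = -1 → non-residue.
(20/37) = -1 → non-residue.
(33/37) = +1 → QR.
Total quadratic residues among the 7: 4.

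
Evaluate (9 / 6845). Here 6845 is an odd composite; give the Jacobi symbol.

Reciprocity: 9 ≡ 1 and 6845 ≡ 1 (mod 4), so (9/6845) = +(6845/9).
Reduce top mod 9: now compute (5/9).
Reciprocity: 5 ≡ 1 and 9 ≡ 1 (mod 4), so (5/9) = +(9/5).
Reduce top mod 5: now compute (4/5).
Pull out 2^2: since 5 ≡ 5 (mod 8), (2/5) = -1, so (2/5)^2 = +1.
Reached (1/5) = 1. Collecting the sign flips along the way, the symbol is +1.

1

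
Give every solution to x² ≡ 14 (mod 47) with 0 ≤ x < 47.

Since 47 ≡ 3 (mod 4), a square root of 14 is 14^((47+1)/4) = 14^12 mod 47.
Repeated squaring: 14^2≡8, 14^4≡17, 14^8≡7 (mod 47).
14^12 = 14^(8+4) ≡ 25 (mod 47).
Check: 25² = 625 ≡ 14 (mod 47). The two roots are 22 and 25.

22, 25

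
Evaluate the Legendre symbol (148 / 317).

1

Pull out 2^2: since 317 ≡ 5 (mod 8), (2/317) = -1, so (2/317)^2 = +1.
Reciprocity: 37 ≡ 1 and 317 ≡ 1 (mod 4), so (37/317) = +(317/37).
Reduce top mod 37: now compute (21/37).
Reciprocity: 21 ≡ 1 and 37 ≡ 1 (mod 4), so (21/37) = +(37/21).
Reduce top mod 21: now compute (16/21).
Pull out 2^4: since 21 ≡ 5 (mod 8), (2/21) = -1, so (2/21)^4 = +1.
Reached (1/21) = 1. Collecting the sign flips along the way, the symbol is +1.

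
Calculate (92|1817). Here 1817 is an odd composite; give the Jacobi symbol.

Pull out 2^2: since 1817 ≡ 1 (mod 8), (2/1817) = +1, so (2/1817)^2 = +1.
Reciprocity: 23 ≡ 3 and 1817 ≡ 1 (mod 4), so (23/1817) = +(1817/23).
Reduce top mod 23: now compute (0/23).
Top reduces to 0: gcd > 1, so the symbol is 0.

0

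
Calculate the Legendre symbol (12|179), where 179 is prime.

1

Pull out 2^2: since 179 ≡ 3 (mod 8), (2/179) = -1, so (2/179)^2 = +1.
Reciprocity: 3 ≡ 3 and 179 ≡ 3 (mod 4), so (3/179) = −(179/3).
Reduce top mod 3: now compute (2/3).
Pull out 2: since 3 ≡ 3 (mod 8), (2/3) = -1.
Reached (1/3) = 1. Collecting the sign flips along the way, the symbol is +1.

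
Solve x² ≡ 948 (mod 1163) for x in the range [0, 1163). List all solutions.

289, 874

Since 1163 ≡ 3 (mod 4), a square root of 948 is 948^((1163+1)/4) = 948^291 mod 1163.
Repeated squaring: 948^2≡868, 948^4≡963, 948^8≡458, 948^16≡424, 948^32≡674, 948^64≡706, 948^128≡672, 948^256≡340 (mod 1163).
948^291 = 948^(256+32+2+1) ≡ 289 (mod 1163).
Check: 289² = 83521 ≡ 948 (mod 1163). The two roots are 289 and 874.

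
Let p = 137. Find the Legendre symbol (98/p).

Pull out 2: since 137 ≡ 1 (mod 8), (2/137) = +1.
Reciprocity: 49 ≡ 1 and 137 ≡ 1 (mod 4), so (49/137) = +(137/49).
Reduce top mod 49: now compute (39/49).
Reciprocity: 39 ≡ 3 and 49 ≡ 1 (mod 4), so (39/49) = +(49/39).
Reduce top mod 39: now compute (10/39).
Pull out 2: since 39 ≡ 7 (mod 8), (2/39) = +1.
Reciprocity: 5 ≡ 1 and 39 ≡ 3 (mod 4), so (5/39) = +(39/5).
Reduce top mod 5: now compute (4/5).
Pull out 2^2: since 5 ≡ 5 (mod 8), (2/5) = -1, so (2/5)^2 = +1.
Reached (1/5) = 1. Collecting the sign flips along the way, the symbol is +1.

1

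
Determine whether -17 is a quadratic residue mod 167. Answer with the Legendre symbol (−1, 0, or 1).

Euler's criterion: (-17/167) ≡ 150^83 (mod 167).
150^2 ≡ 122 (mod 167)
150^4 ≡ 21 (mod 167)
150^8 ≡ 107 (mod 167)
150^16 ≡ 93 (mod 167)
150^32 ≡ 132 (mod 167)
150^64 ≡ 56 (mod 167)
150^83 = 150^(64+16+2+1) ≡ 1 (mod 167).
Result is 1, so (-17/167) = 1.

1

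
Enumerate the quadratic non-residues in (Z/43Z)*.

2, 3, 5, 7, 8, 12, 18, 19, 20, 22, 26, 27, 28, 29, 30, 32, 33, 34, 37, 39, 42

Square k = 1,…,21 (k and 43−k give the same square):
1²=1, 2²=4, 3²=9, 4²=16, 5²=25, 6²=36, 7²≡6, 8²≡21, 9²≡38, 10²≡14, 11²≡35, 12²≡15, 13²≡40, 14²≡24, 15²≡10, 16²≡41, 17²≡31, 18²≡23, 19²≡17, 20²≡13, 21²≡11 (mod 43).
The residues are {1, 4, 6, 9, 10, 11, 13, 14, 15, 16, 17, 21, 23, 24, 25, 31, 35, 36, 38, 40, 41}; the non-residues are the remaining 21 nonzero classes.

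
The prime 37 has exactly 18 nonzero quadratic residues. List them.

Square k = 1,…,18 (k and 37−k give the same square):
1²=1, 2²=4, 3²=9, 4²=16, 5²=25, 6²=36, 7²≡12, 8²≡27, 9²≡7, 10²≡26, 11²≡10, 12²≡33, 13²≡21, 14²≡11, 15²≡3, 16²≡34, 17²≡30, 18²≡28 (mod 37).
So the quadratic residues mod 37 are {1, 3, 4, 7, 9, 10, 11, 12, 16, 21, 25, 26, 27, 28, 30, 33, 34, 36}.

1, 3, 4, 7, 9, 10, 11, 12, 16, 21, 25, 26, 27, 28, 30, 33, 34, 36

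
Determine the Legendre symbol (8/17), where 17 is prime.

Pull out 2^3: since 17 ≡ 1 (mod 8), (2/17) = +1, so (2/17)^3 = +1.
Reached (1/17) = 1. Collecting the sign flips along the way, the symbol is +1.

1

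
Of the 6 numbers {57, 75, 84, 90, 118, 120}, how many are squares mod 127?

(57/127) = -1 → non-residue.
(75/127) = -1 → non-residue.
(84/127) = +1 → QR.
(90/127) = -1 → non-residue.
(118/127) = -1 → non-residue.
(120/127) = +1 → QR.
Total quadratic residues among the 6: 2.

2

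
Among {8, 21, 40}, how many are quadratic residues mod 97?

(8/97) = +1 → QR.
(21/97) = -1 → non-residue.
(40/97) = -1 → non-residue.
Total quadratic residues among the 3: 1.

1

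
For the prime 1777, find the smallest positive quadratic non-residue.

5

(2/1777) = +1, so 2 is a residue.
(3/1777) = +1, so 3 is a residue.
(4/1777) = +1, so 4 is a residue.
(5/1777) = −1, so 5 is the smallest positive non-residue mod 1777.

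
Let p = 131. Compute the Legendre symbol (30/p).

-1

Euler's criterion: (30/131) ≡ 30^65 (mod 131).
30^2 ≡ 114 (mod 131)
30^4 ≡ 27 (mod 131)
30^8 ≡ 74 (mod 131)
30^16 ≡ 105 (mod 131)
30^32 ≡ 21 (mod 131)
30^64 ≡ 48 (mod 131)
30^65 = 30^(64+1) ≡ 130 (mod 131).
Result is 130 ≡ −1, so (30/131) = −1.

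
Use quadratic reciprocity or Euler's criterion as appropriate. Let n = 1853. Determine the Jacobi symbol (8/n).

Pull out 2^3: since 1853 ≡ 5 (mod 8), (2/1853) = -1, so (2/1853)^3 = -1.
Reached (1/1853) = 1. Collecting the sign flips along the way, the symbol is -1.

-1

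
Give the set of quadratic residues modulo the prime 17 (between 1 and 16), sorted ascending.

1, 2, 4, 8, 9, 13, 15, 16

Square k = 1,…,8 (k and 17−k give the same square):
1²=1, 2²=4, 3²=9, 4²=16, 5²≡8, 6²≡2, 7²≡15, 8²≡13 (mod 17).
So the quadratic residues mod 17 are {1, 2, 4, 8, 9, 13, 15, 16}.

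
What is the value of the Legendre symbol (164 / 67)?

-1

Euler's criterion: (164/67) ≡ 30^33 (mod 67).
30^2 ≡ 29 (mod 67)
30^4 ≡ 37 (mod 67)
30^8 ≡ 29 (mod 67)
30^16 ≡ 37 (mod 67)
30^32 ≡ 29 (mod 67)
30^33 = 30^(32+1) ≡ 66 (mod 67).
Result is 66 ≡ −1, so (164/67) = −1.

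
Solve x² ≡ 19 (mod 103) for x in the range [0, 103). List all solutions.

Since 103 ≡ 3 (mod 4), a square root of 19 is 19^((103+1)/4) = 19^26 mod 103.
Repeated squaring: 19^2≡52, 19^4≡26, 19^8≡58, 19^16≡68 (mod 103).
19^26 = 19^(16+8+2) ≡ 15 (mod 103).
Check: 15² = 225 ≡ 19 (mod 103). The two roots are 15 and 88.

15, 88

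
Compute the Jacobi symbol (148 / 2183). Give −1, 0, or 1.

0

Pull out 2^2: since 2183 ≡ 7 (mod 8), (2/2183) = +1, so (2/2183)^2 = +1.
Reciprocity: 37 ≡ 1 and 2183 ≡ 3 (mod 4), so (37/2183) = +(2183/37).
Reduce top mod 37: now compute (0/37).
Top reduces to 0: gcd > 1, so the symbol is 0.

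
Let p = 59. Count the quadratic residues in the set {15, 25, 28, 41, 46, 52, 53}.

6

(15/59) = +1 → QR.
(25/59) = +1 → QR.
(28/59) = +1 → QR.
(41/59) = +1 → QR.
(46/59) = +1 → QR.
(52/59) = -1 → non-residue.
(53/59) = +1 → QR.
Total quadratic residues among the 7: 6.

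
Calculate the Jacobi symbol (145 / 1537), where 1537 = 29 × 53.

0

Reciprocity: 145 ≡ 1 and 1537 ≡ 1 (mod 4), so (145/1537) = +(1537/145).
Reduce top mod 145: now compute (87/145).
Reciprocity: 87 ≡ 3 and 145 ≡ 1 (mod 4), so (87/145) = +(145/87).
Reduce top mod 87: now compute (58/87).
Pull out 2: since 87 ≡ 7 (mod 8), (2/87) = +1.
Reciprocity: 29 ≡ 1 and 87 ≡ 3 (mod 4), so (29/87) = +(87/29).
Reduce top mod 29: now compute (0/29).
Top reduces to 0: gcd > 1, so the symbol is 0.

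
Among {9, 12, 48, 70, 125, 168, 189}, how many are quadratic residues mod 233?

(9/233) = +1 → QR.
(12/233) = -1 → non-residue.
(48/233) = -1 → non-residue.
(70/233) = -1 → non-residue.
(125/233) = -1 → non-residue.
(168/233) = -1 → non-residue.
(189/233) = -1 → non-residue.
Total quadratic residues among the 7: 1.

1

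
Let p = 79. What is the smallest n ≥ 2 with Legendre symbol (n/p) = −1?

3

(2/79) = +1, so 2 is a residue.
(3/79) = −1, so 3 is the smallest positive non-residue mod 79.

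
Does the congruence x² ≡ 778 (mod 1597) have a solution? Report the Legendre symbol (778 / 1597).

Pull out 2: since 1597 ≡ 5 (mod 8), (2/1597) = -1.
Reciprocity: 389 ≡ 1 and 1597 ≡ 1 (mod 4), so (389/1597) = +(1597/389).
Reduce top mod 389: now compute (41/389).
Reciprocity: 41 ≡ 1 and 389 ≡ 1 (mod 4), so (41/389) = +(389/41).
Reduce top mod 41: now compute (20/41).
Pull out 2^2: since 41 ≡ 1 (mod 8), (2/41) = +1, so (2/41)^2 = +1.
Reciprocity: 5 ≡ 1 and 41 ≡ 1 (mod 4), so (5/41) = +(41/5).
Reduce top mod 5: now compute (1/5).
Reached (1/5) = 1. Collecting the sign flips along the way, the symbol is -1.

-1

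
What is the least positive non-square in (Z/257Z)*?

(2/257) = +1, so 2 is a residue.
(3/257) = −1, so 3 is the smallest positive non-residue mod 257.

3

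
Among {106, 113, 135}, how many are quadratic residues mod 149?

1

(106/149) = -1 → non-residue.
(113/149) = +1 → QR.
(135/149) = -1 → non-residue.
Total quadratic residues among the 3: 1.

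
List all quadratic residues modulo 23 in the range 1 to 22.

Square k = 1,…,11 (k and 23−k give the same square):
1²=1, 2²=4, 3²=9, 4²=16, 5²≡2, 6²≡13, 7²≡3, 8²≡18, 9²≡12, 10²≡8, 11²≡6 (mod 23).
So the quadratic residues mod 23 are {1, 2, 3, 4, 6, 8, 9, 12, 13, 16, 18}.

1, 2, 3, 4, 6, 8, 9, 12, 13, 16, 18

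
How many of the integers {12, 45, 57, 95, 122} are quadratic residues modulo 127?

1

(12/127) = -1 → non-residue.
(45/127) = -1 → non-residue.
(57/127) = -1 → non-residue.
(95/127) = -1 → non-residue.
(122/127) = +1 → QR.
Total quadratic residues among the 5: 1.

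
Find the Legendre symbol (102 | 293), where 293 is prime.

Pull out 2: since 293 ≡ 5 (mod 8), (2/293) = -1.
Reciprocity: 51 ≡ 3 and 293 ≡ 1 (mod 4), so (51/293) = +(293/51).
Reduce top mod 51: now compute (38/51).
Pull out 2: since 51 ≡ 3 (mod 8), (2/51) = -1.
Reciprocity: 19 ≡ 3 and 51 ≡ 3 (mod 4), so (19/51) = −(51/19).
Reduce top mod 19: now compute (13/19).
Reciprocity: 13 ≡ 1 and 19 ≡ 3 (mod 4), so (13/19) = +(19/13).
Reduce top mod 13: now compute (6/13).
Pull out 2: since 13 ≡ 5 (mod 8), (2/13) = -1.
Reciprocity: 3 ≡ 3 and 13 ≡ 1 (mod 4), so (3/13) = +(13/3).
Reduce top mod 3: now compute (1/3).
Reached (1/3) = 1. Collecting the sign flips along the way, the symbol is +1.

1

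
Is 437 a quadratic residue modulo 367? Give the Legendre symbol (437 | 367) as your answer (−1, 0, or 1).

First reduce: 437 ≡ 70 (mod 367).
Pull out 2: since 367 ≡ 7 (mod 8), (2/367) = +1.
Reciprocity: 35 ≡ 3 and 367 ≡ 3 (mod 4), so (35/367) = −(367/35).
Reduce top mod 35: now compute (17/35).
Reciprocity: 17 ≡ 1 and 35 ≡ 3 (mod 4), so (17/35) = +(35/17).
Reduce top mod 17: now compute (1/17).
Reached (1/17) = 1. Collecting the sign flips along the way, the symbol is -1.

-1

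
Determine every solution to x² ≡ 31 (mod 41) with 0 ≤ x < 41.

41 ≡ 1 (mod 4), so we find a root by search.
Trying successive values, 20² = 400 ≡ 31 (mod 41). The other root is 41 − 20 = 21.

20, 21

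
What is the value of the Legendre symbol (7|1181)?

-1

Reciprocity: 7 ≡ 3 and 1181 ≡ 1 (mod 4), so (7/1181) = +(1181/7).
Reduce top mod 7: now compute (5/7).
Reciprocity: 5 ≡ 1 and 7 ≡ 3 (mod 4), so (5/7) = +(7/5).
Reduce top mod 5: now compute (2/5).
Pull out 2: since 5 ≡ 5 (mod 8), (2/5) = -1.
Reached (1/5) = 1. Collecting the sign flips along the way, the symbol is -1.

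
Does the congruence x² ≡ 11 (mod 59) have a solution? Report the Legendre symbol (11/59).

-1

Euler's criterion: (11/59) ≡ 11^29 (mod 59).
11^2 ≡ 3 (mod 59)
11^4 ≡ 9 (mod 59)
11^8 ≡ 22 (mod 59)
11^16 ≡ 12 (mod 59)
11^29 = 11^(16+8+4+1) ≡ 58 (mod 59).
Result is 58 ≡ −1, so (11/59) = −1.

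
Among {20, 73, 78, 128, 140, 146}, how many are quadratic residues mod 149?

(20/149) = +1 → QR.
(73/149) = +1 → QR.
(78/149) = -1 → non-residue.
(128/149) = -1 → non-residue.
(140/149) = +1 → QR.
(146/149) = -1 → non-residue.
Total quadratic residues among the 6: 3.

3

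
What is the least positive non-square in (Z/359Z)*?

(2/359) = +1, so 2 is a residue.
(3/359) = +1, so 3 is a residue.
(4/359) = +1, so 4 is a residue.
(5/359) = +1, so 5 is a residue.
(6/359) = +1, so 6 is a residue.
(7/359) = −1, so 7 is the smallest positive non-residue mod 359.

7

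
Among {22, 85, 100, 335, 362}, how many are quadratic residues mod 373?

3

(22/373) = +1 → QR.
(85/373) = -1 → non-residue.
(100/373) = +1 → QR.
(335/373) = +1 → QR.
(362/373) = -1 → non-residue.
Total quadratic residues among the 5: 3.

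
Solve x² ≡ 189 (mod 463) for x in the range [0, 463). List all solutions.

Since 463 ≡ 3 (mod 4), a square root of 189 is 189^((463+1)/4) = 189^116 mod 463.
Repeated squaring: 189^2≡70, 189^4≡270, 189^8≡209, 189^16≡159, 189^32≡279, 189^64≡57 (mod 463).
189^116 = 189^(64+32+16+4) ≡ 66 (mod 463).
Check: 66² = 4356 ≡ 189 (mod 463). The two roots are 66 and 397.

66, 397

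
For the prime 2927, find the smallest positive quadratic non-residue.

(2/2927) = +1, so 2 is a residue.
(3/2927) = +1, so 3 is a residue.
(4/2927) = +1, so 4 is a residue.
(5/2927) = −1, so 5 is the smallest positive non-residue mod 2927.

5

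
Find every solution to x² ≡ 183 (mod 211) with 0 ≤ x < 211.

Since 211 ≡ 3 (mod 4), a square root of 183 is 183^((211+1)/4) = 183^53 mod 211.
Repeated squaring: 183^2≡151, 183^4≡13, 183^8≡169, 183^16≡76, 183^32≡79 (mod 211).
183^53 = 183^(32+16+4+1) ≡ 82 (mod 211).
Check: 82² = 6724 ≡ 183 (mod 211). The two roots are 82 and 129.

82, 129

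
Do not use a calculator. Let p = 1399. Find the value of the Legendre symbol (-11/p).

First reduce: -11 ≡ 1388 (mod 1399).
Pull out 2^2: since 1399 ≡ 7 (mod 8), (2/1399) = +1, so (2/1399)^2 = +1.
Reciprocity: 347 ≡ 3 and 1399 ≡ 3 (mod 4), so (347/1399) = −(1399/347).
Reduce top mod 347: now compute (11/347).
Reciprocity: 11 ≡ 3 and 347 ≡ 3 (mod 4), so (11/347) = −(347/11).
Reduce top mod 11: now compute (6/11).
Pull out 2: since 11 ≡ 3 (mod 8), (2/11) = -1.
Reciprocity: 3 ≡ 3 and 11 ≡ 3 (mod 4), so (3/11) = −(11/3).
Reduce top mod 3: now compute (2/3).
Pull out 2: since 3 ≡ 3 (mod 8), (2/3) = -1.
Reached (1/3) = 1. Collecting the sign flips along the way, the symbol is -1.

-1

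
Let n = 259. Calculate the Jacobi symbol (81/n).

Reciprocity: 81 ≡ 1 and 259 ≡ 3 (mod 4), so (81/259) = +(259/81).
Reduce top mod 81: now compute (16/81).
Pull out 2^4: since 81 ≡ 1 (mod 8), (2/81) = +1, so (2/81)^4 = +1.
Reached (1/81) = 1. Collecting the sign flips along the way, the symbol is +1.

1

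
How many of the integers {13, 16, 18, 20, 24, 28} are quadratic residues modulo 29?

(13/29) = +1 → QR.
(16/29) = +1 → QR.
(18/29) = -1 → non-residue.
(20/29) = +1 → QR.
(24/29) = +1 → QR.
(28/29) = +1 → QR.
Total quadratic residues among the 6: 5.

5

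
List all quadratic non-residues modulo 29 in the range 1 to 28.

2, 3, 8, 10, 11, 12, 14, 15, 17, 18, 19, 21, 26, 27

Square k = 1,…,14 (k and 29−k give the same square):
1²=1, 2²=4, 3²=9, 4²=16, 5²=25, 6²≡7, 7²≡20, 8²≡6, 9²≡23, 10²≡13, 11²≡5, 12²≡28, 13²≡24, 14²≡22 (mod 29).
The residues are {1, 4, 5, 6, 7, 9, 13, 16, 20, 22, 23, 24, 25, 28}; the non-residues are the remaining 14 nonzero classes.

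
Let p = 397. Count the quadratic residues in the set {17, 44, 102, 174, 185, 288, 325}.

(17/397) = -1 → non-residue.
(44/397) = +1 → QR.
(102/397) = +1 → QR.
(174/397) = -1 → non-residue.
(185/397) = -1 → non-residue.
(288/397) = -1 → non-residue.
(325/397) = -1 → non-residue.
Total quadratic residues among the 7: 2.

2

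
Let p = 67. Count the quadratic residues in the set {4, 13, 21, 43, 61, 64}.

3

(4/67) = +1 → QR.
(13/67) = -1 → non-residue.
(21/67) = +1 → QR.
(43/67) = -1 → non-residue.
(61/67) = -1 → non-residue.
(64/67) = +1 → QR.
Total quadratic residues among the 6: 3.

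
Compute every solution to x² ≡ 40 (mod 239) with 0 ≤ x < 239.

76, 163

Since 239 ≡ 3 (mod 4), a square root of 40 is 40^((239+1)/4) = 40^60 mod 239.
Repeated squaring: 40^2≡166, 40^4≡71, 40^8≡22, 40^16≡6, 40^32≡36 (mod 239).
40^60 = 40^(32+16+8+4) ≡ 163 (mod 239).
Check: 163² = 26569 ≡ 40 (mod 239). The two roots are 76 and 163.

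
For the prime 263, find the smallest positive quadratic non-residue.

5

(2/263) = +1, so 2 is a residue.
(3/263) = +1, so 3 is a residue.
(4/263) = +1, so 4 is a residue.
(5/263) = −1, so 5 is the smallest positive non-residue mod 263.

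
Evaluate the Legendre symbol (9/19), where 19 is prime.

Reciprocity: 9 ≡ 1 and 19 ≡ 3 (mod 4), so (9/19) = +(19/9).
Reduce top mod 9: now compute (1/9).
Reached (1/9) = 1. Collecting the sign flips along the way, the symbol is +1.

1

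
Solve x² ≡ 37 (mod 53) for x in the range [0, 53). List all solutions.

53 ≡ 1 (mod 4), so we find a root by search.
Trying successive values, 14² = 196 ≡ 37 (mod 53). The other root is 53 − 14 = 39.

14, 39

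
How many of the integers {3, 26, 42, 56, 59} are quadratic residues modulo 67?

3

(3/67) = -1 → non-residue.
(26/67) = +1 → QR.
(42/67) = -1 → non-residue.
(56/67) = +1 → QR.
(59/67) = +1 → QR.
Total quadratic residues among the 5: 3.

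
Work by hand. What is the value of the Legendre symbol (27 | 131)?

Reciprocity: 27 ≡ 3 and 131 ≡ 3 (mod 4), so (27/131) = −(131/27).
Reduce top mod 27: now compute (23/27).
Reciprocity: 23 ≡ 3 and 27 ≡ 3 (mod 4), so (23/27) = −(27/23).
Reduce top mod 23: now compute (4/23).
Pull out 2^2: since 23 ≡ 7 (mod 8), (2/23) = +1, so (2/23)^2 = +1.
Reached (1/23) = 1. Collecting the sign flips along the way, the symbol is +1.

1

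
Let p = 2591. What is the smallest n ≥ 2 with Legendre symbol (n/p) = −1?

7

(2/2591) = +1, so 2 is a residue.
(3/2591) = +1, so 3 is a residue.
(4/2591) = +1, so 4 is a residue.
(5/2591) = +1, so 5 is a residue.
(6/2591) = +1, so 6 is a residue.
(7/2591) = −1, so 7 is the smallest positive non-residue mod 2591.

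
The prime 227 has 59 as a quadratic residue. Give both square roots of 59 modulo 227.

Since 227 ≡ 3 (mod 4), a square root of 59 is 59^((227+1)/4) = 59^57 mod 227.
Repeated squaring: 59^2≡76, 59^4≡101, 59^8≡213, 59^16≡196, 59^32≡53 (mod 227).
59^57 = 59^(32+16+8+1) ≡ 112 (mod 227).
Check: 112² = 12544 ≡ 59 (mod 227). The two roots are 112 and 115.

112, 115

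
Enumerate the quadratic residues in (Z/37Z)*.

Square k = 1,…,18 (k and 37−k give the same square):
1²=1, 2²=4, 3²=9, 4²=16, 5²=25, 6²=36, 7²≡12, 8²≡27, 9²≡7, 10²≡26, 11²≡10, 12²≡33, 13²≡21, 14²≡11, 15²≡3, 16²≡34, 17²≡30, 18²≡28 (mod 37).
So the quadratic residues mod 37 are {1, 3, 4, 7, 9, 10, 11, 12, 16, 21, 25, 26, 27, 28, 30, 33, 34, 36}.

1, 3, 4, 7, 9, 10, 11, 12, 16, 21, 25, 26, 27, 28, 30, 33, 34, 36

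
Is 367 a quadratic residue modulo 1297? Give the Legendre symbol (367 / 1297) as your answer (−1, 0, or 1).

Reciprocity: 367 ≡ 3 and 1297 ≡ 1 (mod 4), so (367/1297) = +(1297/367).
Reduce top mod 367: now compute (196/367).
Pull out 2^2: since 367 ≡ 7 (mod 8), (2/367) = +1, so (2/367)^2 = +1.
Reciprocity: 49 ≡ 1 and 367 ≡ 3 (mod 4), so (49/367) = +(367/49).
Reduce top mod 49: now compute (24/49).
Pull out 2^3: since 49 ≡ 1 (mod 8), (2/49) = +1, so (2/49)^3 = +1.
Reciprocity: 3 ≡ 3 and 49 ≡ 1 (mod 4), so (3/49) = +(49/3).
Reduce top mod 3: now compute (1/3).
Reached (1/3) = 1. Collecting the sign flips along the way, the symbol is +1.

1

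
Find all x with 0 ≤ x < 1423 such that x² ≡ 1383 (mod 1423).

Since 1423 ≡ 3 (mod 4), a square root of 1383 is 1383^((1423+1)/4) = 1383^356 mod 1423.
Repeated squaring: 1383^2≡177, 1383^4≡23, 1383^8≡529, 1383^16≡933, 1383^32≡1036, 1383^64≡354, 1383^128≡92, 1383^256≡1349 (mod 1423).
1383^356 = 1383^(256+64+32+4) ≡ 662 (mod 1423).
Check: 662² = 438244 ≡ 1383 (mod 1423). The two roots are 662 and 761.

662, 761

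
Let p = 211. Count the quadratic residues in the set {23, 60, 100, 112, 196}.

(23/211) = -1 → non-residue.
(60/211) = -1 → non-residue.
(100/211) = +1 → QR.
(112/211) = -1 → non-residue.
(196/211) = +1 → QR.
Total quadratic residues among the 5: 2.

2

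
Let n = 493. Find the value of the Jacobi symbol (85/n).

0

Reciprocity: 85 ≡ 1 and 493 ≡ 1 (mod 4), so (85/493) = +(493/85).
Reduce top mod 85: now compute (68/85).
Pull out 2^2: since 85 ≡ 5 (mod 8), (2/85) = -1, so (2/85)^2 = +1.
Reciprocity: 17 ≡ 1 and 85 ≡ 1 (mod 4), so (17/85) = +(85/17).
Reduce top mod 17: now compute (0/17).
Top reduces to 0: gcd > 1, so the symbol is 0.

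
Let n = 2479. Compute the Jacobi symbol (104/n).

1

Pull out 2^3: since 2479 ≡ 7 (mod 8), (2/2479) = +1, so (2/2479)^3 = +1.
Reciprocity: 13 ≡ 1 and 2479 ≡ 3 (mod 4), so (13/2479) = +(2479/13).
Reduce top mod 13: now compute (9/13).
Reciprocity: 9 ≡ 1 and 13 ≡ 1 (mod 4), so (9/13) = +(13/9).
Reduce top mod 9: now compute (4/9).
Pull out 2^2: since 9 ≡ 1 (mod 8), (2/9) = +1, so (2/9)^2 = +1.
Reached (1/9) = 1. Collecting the sign flips along the way, the symbol is +1.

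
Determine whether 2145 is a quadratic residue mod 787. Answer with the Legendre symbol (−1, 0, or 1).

First reduce: 2145 ≡ 571 (mod 787).
Reciprocity: 571 ≡ 3 and 787 ≡ 3 (mod 4), so (571/787) = −(787/571).
Reduce top mod 571: now compute (216/571).
Pull out 2^3: since 571 ≡ 3 (mod 8), (2/571) = -1, so (2/571)^3 = -1.
Reciprocity: 27 ≡ 3 and 571 ≡ 3 (mod 4), so (27/571) = −(571/27).
Reduce top mod 27: now compute (4/27).
Pull out 2^2: since 27 ≡ 3 (mod 8), (2/27) = -1, so (2/27)^2 = +1.
Reached (1/27) = 1. Collecting the sign flips along the way, the symbol is -1.

-1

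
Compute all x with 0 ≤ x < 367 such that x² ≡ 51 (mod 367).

61, 306

Since 367 ≡ 3 (mod 4), a square root of 51 is 51^((367+1)/4) = 51^92 mod 367.
Repeated squaring: 51^2≡32, 51^4≡290, 51^8≡57, 51^16≡313, 51^32≡347, 51^64≡33 (mod 367).
51^92 = 51^(64+16+8+4) ≡ 61 (mod 367).
Check: 61² = 3721 ≡ 51 (mod 367). The two roots are 61 and 306.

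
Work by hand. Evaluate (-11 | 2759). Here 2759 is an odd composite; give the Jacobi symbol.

1

First reduce: -11 ≡ 2748 (mod 2759).
Pull out 2^2: since 2759 ≡ 7 (mod 8), (2/2759) = +1, so (2/2759)^2 = +1.
Reciprocity: 687 ≡ 3 and 2759 ≡ 3 (mod 4), so (687/2759) = −(2759/687).
Reduce top mod 687: now compute (11/687).
Reciprocity: 11 ≡ 3 and 687 ≡ 3 (mod 4), so (11/687) = −(687/11).
Reduce top mod 11: now compute (5/11).
Reciprocity: 5 ≡ 1 and 11 ≡ 3 (mod 4), so (5/11) = +(11/5).
Reduce top mod 5: now compute (1/5).
Reached (1/5) = 1. Collecting the sign flips along the way, the symbol is +1.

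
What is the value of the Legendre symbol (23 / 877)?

Euler's criterion: (23/877) ≡ 23^438 (mod 877).
23^2 ≡ 529 (mod 877)
23^4 ≡ 78 (mod 877)
23^8 ≡ 822 (mod 877)
23^16 ≡ 394 (mod 877)
23^32 ≡ 7 (mod 877)
23^64 ≡ 49 (mod 877)
23^128 ≡ 647 (mod 877)
23^256 ≡ 280 (mod 877)
23^438 = 23^(256+128+32+16+4+2) ≡ 1 (mod 877).
Result is 1, so (23/877) = 1.

1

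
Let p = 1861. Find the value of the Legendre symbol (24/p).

-1

Pull out 2^3: since 1861 ≡ 5 (mod 8), (2/1861) = -1, so (2/1861)^3 = -1.
Reciprocity: 3 ≡ 3 and 1861 ≡ 1 (mod 4), so (3/1861) = +(1861/3).
Reduce top mod 3: now compute (1/3).
Reached (1/3) = 1. Collecting the sign flips along the way, the symbol is -1.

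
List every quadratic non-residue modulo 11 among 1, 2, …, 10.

Square k = 1,…,5 (k and 11−k give the same square):
1²=1, 2²=4, 3²=9, 4²≡5, 5²≡3 (mod 11).
The residues are {1, 3, 4, 5, 9}; the non-residues are the remaining 5 nonzero classes.

2 6 7 8 10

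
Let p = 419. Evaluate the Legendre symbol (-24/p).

1

First reduce: -24 ≡ 395 (mod 419).
Reciprocity: 395 ≡ 3 and 419 ≡ 3 (mod 4), so (395/419) = −(419/395).
Reduce top mod 395: now compute (24/395).
Pull out 2^3: since 395 ≡ 3 (mod 8), (2/395) = -1, so (2/395)^3 = -1.
Reciprocity: 3 ≡ 3 and 395 ≡ 3 (mod 4), so (3/395) = −(395/3).
Reduce top mod 3: now compute (2/3).
Pull out 2: since 3 ≡ 3 (mod 8), (2/3) = -1.
Reached (1/3) = 1. Collecting the sign flips along the way, the symbol is +1.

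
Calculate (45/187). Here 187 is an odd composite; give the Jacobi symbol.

Reciprocity: 45 ≡ 1 and 187 ≡ 3 (mod 4), so (45/187) = +(187/45).
Reduce top mod 45: now compute (7/45).
Reciprocity: 7 ≡ 3 and 45 ≡ 1 (mod 4), so (7/45) = +(45/7).
Reduce top mod 7: now compute (3/7).
Reciprocity: 3 ≡ 3 and 7 ≡ 3 (mod 4), so (3/7) = −(7/3).
Reduce top mod 3: now compute (1/3).
Reached (1/3) = 1. Collecting the sign flips along the way, the symbol is -1.

-1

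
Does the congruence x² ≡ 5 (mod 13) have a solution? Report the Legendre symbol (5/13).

-1

Reciprocity: 5 ≡ 1 and 13 ≡ 1 (mod 4), so (5/13) = +(13/5).
Reduce top mod 5: now compute (3/5).
Reciprocity: 3 ≡ 3 and 5 ≡ 1 (mod 4), so (3/5) = +(5/3).
Reduce top mod 3: now compute (2/3).
Pull out 2: since 3 ≡ 3 (mod 8), (2/3) = -1.
Reached (1/3) = 1. Collecting the sign flips along the way, the symbol is -1.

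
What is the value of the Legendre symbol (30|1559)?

1

Pull out 2: since 1559 ≡ 7 (mod 8), (2/1559) = +1.
Reciprocity: 15 ≡ 3 and 1559 ≡ 3 (mod 4), so (15/1559) = −(1559/15).
Reduce top mod 15: now compute (14/15).
Pull out 2: since 15 ≡ 7 (mod 8), (2/15) = +1.
Reciprocity: 7 ≡ 3 and 15 ≡ 3 (mod 4), so (7/15) = −(15/7).
Reduce top mod 7: now compute (1/7).
Reached (1/7) = 1. Collecting the sign flips along the way, the symbol is +1.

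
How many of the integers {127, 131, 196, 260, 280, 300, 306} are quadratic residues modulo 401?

(127/401) = -1 → non-residue.
(131/401) = -1 → non-residue.
(196/401) = +1 → QR.
(260/401) = -1 → non-residue.
(280/401) = +1 → QR.
(300/401) = -1 → non-residue.
(306/401) = -1 → non-residue.
Total quadratic residues among the 7: 2.

2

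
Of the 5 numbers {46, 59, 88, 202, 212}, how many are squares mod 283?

1

(46/283) = -1 → non-residue.
(59/283) = +1 → QR.
(88/283) = -1 → non-residue.
(202/283) = -1 → non-residue.
(212/283) = -1 → non-residue.
Total quadratic residues among the 5: 1.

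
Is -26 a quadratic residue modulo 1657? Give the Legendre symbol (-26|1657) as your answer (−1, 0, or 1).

-1

First reduce: -26 ≡ 1631 (mod 1657).
Reciprocity: 1631 ≡ 3 and 1657 ≡ 1 (mod 4), so (1631/1657) = +(1657/1631).
Reduce top mod 1631: now compute (26/1631).
Pull out 2: since 1631 ≡ 7 (mod 8), (2/1631) = +1.
Reciprocity: 13 ≡ 1 and 1631 ≡ 3 (mod 4), so (13/1631) = +(1631/13).
Reduce top mod 13: now compute (6/13).
Pull out 2: since 13 ≡ 5 (mod 8), (2/13) = -1.
Reciprocity: 3 ≡ 3 and 13 ≡ 1 (mod 4), so (3/13) = +(13/3).
Reduce top mod 3: now compute (1/3).
Reached (1/3) = 1. Collecting the sign flips along the way, the symbol is -1.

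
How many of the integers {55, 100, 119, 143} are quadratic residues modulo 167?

(55/167) = -1 → non-residue.
(100/167) = +1 → QR.
(119/167) = -1 → non-residue.
(143/167) = -1 → non-residue.
Total quadratic residues among the 4: 1.

1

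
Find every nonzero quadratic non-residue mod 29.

2 3 8 10 11 12 14 15 17 18 19 21 26 27

Square k = 1,…,14 (k and 29−k give the same square):
1²=1, 2²=4, 3²=9, 4²=16, 5²=25, 6²≡7, 7²≡20, 8²≡6, 9²≡23, 10²≡13, 11²≡5, 12²≡28, 13²≡24, 14²≡22 (mod 29).
The residues are {1, 4, 5, 6, 7, 9, 13, 16, 20, 22, 23, 24, 25, 28}; the non-residues are the remaining 14 nonzero classes.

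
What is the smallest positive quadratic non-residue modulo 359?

(2/359) = +1, so 2 is a residue.
(3/359) = +1, so 3 is a residue.
(4/359) = +1, so 4 is a residue.
(5/359) = +1, so 5 is a residue.
(6/359) = +1, so 6 is a residue.
(7/359) = −1, so 7 is the smallest positive non-residue mod 359.

7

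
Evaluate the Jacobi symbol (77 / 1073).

Reciprocity: 77 ≡ 1 and 1073 ≡ 1 (mod 4), so (77/1073) = +(1073/77).
Reduce top mod 77: now compute (72/77).
Pull out 2^3: since 77 ≡ 5 (mod 8), (2/77) = -1, so (2/77)^3 = -1.
Reciprocity: 9 ≡ 1 and 77 ≡ 1 (mod 4), so (9/77) = +(77/9).
Reduce top mod 9: now compute (5/9).
Reciprocity: 5 ≡ 1 and 9 ≡ 1 (mod 4), so (5/9) = +(9/5).
Reduce top mod 5: now compute (4/5).
Pull out 2^2: since 5 ≡ 5 (mod 8), (2/5) = -1, so (2/5)^2 = +1.
Reached (1/5) = 1. Collecting the sign flips along the way, the symbol is -1.

-1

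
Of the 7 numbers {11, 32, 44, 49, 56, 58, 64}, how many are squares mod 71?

4

(11/71) = -1 → non-residue.
(32/71) = +1 → QR.
(44/71) = -1 → non-residue.
(49/71) = +1 → QR.
(56/71) = -1 → non-residue.
(58/71) = +1 → QR.
(64/71) = +1 → QR.
Total quadratic residues among the 7: 4.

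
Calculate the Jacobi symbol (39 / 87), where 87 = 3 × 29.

Reciprocity: 39 ≡ 3 and 87 ≡ 3 (mod 4), so (39/87) = −(87/39).
Reduce top mod 39: now compute (9/39).
Reciprocity: 9 ≡ 1 and 39 ≡ 3 (mod 4), so (9/39) = +(39/9).
Reduce top mod 9: now compute (3/9).
Reciprocity: 3 ≡ 3 and 9 ≡ 1 (mod 4), so (3/9) = +(9/3).
Reduce top mod 3: now compute (0/3).
Top reduces to 0: gcd > 1, so the symbol is 0.

0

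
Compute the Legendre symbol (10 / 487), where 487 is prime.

-1

Euler's criterion: (10/487) ≡ 10^243 (mod 487).
10^2 ≡ 100 (mod 487)
10^4 ≡ 260 (mod 487)
10^8 ≡ 394 (mod 487)
10^16 ≡ 370 (mod 487)
10^32 ≡ 53 (mod 487)
10^64 ≡ 374 (mod 487)
10^128 ≡ 107 (mod 487)
10^243 = 10^(128+64+32+16+2+1) ≡ 486 (mod 487).
Result is 486 ≡ −1, so (10/487) = −1.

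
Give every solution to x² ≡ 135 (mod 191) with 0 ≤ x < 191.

53, 138

Since 191 ≡ 3 (mod 4), a square root of 135 is 135^((191+1)/4) = 135^48 mod 191.
Repeated squaring: 135^2≡80, 135^4≡97, 135^8≡50, 135^16≡17, 135^32≡98 (mod 191).
135^48 = 135^(32+16) ≡ 138 (mod 191).
Check: 138² = 19044 ≡ 135 (mod 191). The two roots are 53 and 138.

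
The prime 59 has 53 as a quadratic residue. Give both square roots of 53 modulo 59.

Since 59 ≡ 3 (mod 4), a square root of 53 is 53^((59+1)/4) = 53^15 mod 59.
Repeated squaring: 53^2≡36, 53^4≡57, 53^8≡4 (mod 59).
53^15 = 53^(8+4+2+1) ≡ 17 (mod 59).
Check: 17² = 289 ≡ 53 (mod 59). The two roots are 17 and 42.

17, 42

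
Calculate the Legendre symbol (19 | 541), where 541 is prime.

Euler's criterion: (19/541) ≡ 19^270 (mod 541).
19^2 ≡ 361 (mod 541)
19^4 ≡ 481 (mod 541)
19^8 ≡ 354 (mod 541)
19^16 ≡ 345 (mod 541)
19^32 ≡ 5 (mod 541)
19^64 ≡ 25 (mod 541)
19^128 ≡ 84 (mod 541)
19^256 ≡ 23 (mod 541)
19^270 = 19^(256+8+4+2) ≡ 1 (mod 541).
Result is 1, so (19/541) = 1.

1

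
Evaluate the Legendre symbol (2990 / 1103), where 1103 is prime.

1

First reduce: 2990 ≡ 784 (mod 1103).
Pull out 2^4: since 1103 ≡ 7 (mod 8), (2/1103) = +1, so (2/1103)^4 = +1.
Reciprocity: 49 ≡ 1 and 1103 ≡ 3 (mod 4), so (49/1103) = +(1103/49).
Reduce top mod 49: now compute (25/49).
Reciprocity: 25 ≡ 1 and 49 ≡ 1 (mod 4), so (25/49) = +(49/25).
Reduce top mod 25: now compute (24/25).
Pull out 2^3: since 25 ≡ 1 (mod 8), (2/25) = +1, so (2/25)^3 = +1.
Reciprocity: 3 ≡ 3 and 25 ≡ 1 (mod 4), so (3/25) = +(25/3).
Reduce top mod 3: now compute (1/3).
Reached (1/3) = 1. Collecting the sign flips along the way, the symbol is +1.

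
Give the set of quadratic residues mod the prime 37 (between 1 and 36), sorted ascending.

Square k = 1,…,18 (k and 37−k give the same square):
1²=1, 2²=4, 3²=9, 4²=16, 5²=25, 6²=36, 7²≡12, 8²≡27, 9²≡7, 10²≡26, 11²≡10, 12²≡33, 13²≡21, 14²≡11, 15²≡3, 16²≡34, 17²≡30, 18²≡28 (mod 37).
So the quadratic residues mod 37 are {1, 3, 4, 7, 9, 10, 11, 12, 16, 21, 25, 26, 27, 28, 30, 33, 34, 36}.

1, 3, 4, 7, 9, 10, 11, 12, 16, 21, 25, 26, 27, 28, 30, 33, 34, 36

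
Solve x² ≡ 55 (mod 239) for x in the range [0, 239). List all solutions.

85, 154

Since 239 ≡ 3 (mod 4), a square root of 55 is 55^((239+1)/4) = 55^60 mod 239.
Repeated squaring: 55^2≡157, 55^4≡32, 55^8≡68, 55^16≡83, 55^32≡197 (mod 239).
55^60 = 55^(32+16+8+4) ≡ 85 (mod 239).
Check: 85² = 7225 ≡ 55 (mod 239). The two roots are 85 and 154.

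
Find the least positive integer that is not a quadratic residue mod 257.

(2/257) = +1, so 2 is a residue.
(3/257) = −1, so 3 is the smallest positive non-residue mod 257.

3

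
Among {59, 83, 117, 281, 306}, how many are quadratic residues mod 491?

(59/491) = -1 → non-residue.
(83/491) = +1 → QR.
(117/491) = +1 → QR.
(281/491) = -1 → non-residue.
(306/491) = -1 → non-residue.
Total quadratic residues among the 5: 2.

2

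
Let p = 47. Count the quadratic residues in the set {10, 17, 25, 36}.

(10/47) = -1 → non-residue.
(17/47) = +1 → QR.
(25/47) = +1 → QR.
(36/47) = +1 → QR.
Total quadratic residues among the 4: 3.

3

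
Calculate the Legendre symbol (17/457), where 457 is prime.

1

Reciprocity: 17 ≡ 1 and 457 ≡ 1 (mod 4), so (17/457) = +(457/17).
Reduce top mod 17: now compute (15/17).
Reciprocity: 15 ≡ 3 and 17 ≡ 1 (mod 4), so (15/17) = +(17/15).
Reduce top mod 15: now compute (2/15).
Pull out 2: since 15 ≡ 7 (mod 8), (2/15) = +1.
Reached (1/15) = 1. Collecting the sign flips along the way, the symbol is +1.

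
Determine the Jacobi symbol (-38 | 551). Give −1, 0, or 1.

First reduce: -38 ≡ 513 (mod 551).
Reciprocity: 513 ≡ 1 and 551 ≡ 3 (mod 4), so (513/551) = +(551/513).
Reduce top mod 513: now compute (38/513).
Pull out 2: since 513 ≡ 1 (mod 8), (2/513) = +1.
Reciprocity: 19 ≡ 3 and 513 ≡ 1 (mod 4), so (19/513) = +(513/19).
Reduce top mod 19: now compute (0/19).
Top reduces to 0: gcd > 1, so the symbol is 0.

0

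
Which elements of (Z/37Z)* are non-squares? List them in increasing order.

Square k = 1,…,18 (k and 37−k give the same square):
1²=1, 2²=4, 3²=9, 4²=16, 5²=25, 6²=36, 7²≡12, 8²≡27, 9²≡7, 10²≡26, 11²≡10, 12²≡33, 13²≡21, 14²≡11, 15²≡3, 16²≡34, 17²≡30, 18²≡28 (mod 37).
The residues are {1, 3, 4, 7, 9, 10, 11, 12, 16, 21, 25, 26, 27, 28, 30, 33, 34, 36}; the non-residues are the remaining 18 nonzero classes.

2, 5, 6, 8, 13, 14, 15, 17, 18, 19, 20, 22, 23, 24, 29, 31, 32, 35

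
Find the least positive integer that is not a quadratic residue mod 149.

(2/149) = −1, so 2 is the smallest positive non-residue mod 149.

2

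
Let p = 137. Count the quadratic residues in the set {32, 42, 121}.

(32/137) = +1 → QR.
(42/137) = -1 → non-residue.
(121/137) = +1 → QR.
Total quadratic residues among the 3: 2.

2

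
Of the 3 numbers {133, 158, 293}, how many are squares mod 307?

2

(133/307) = +1 → QR.
(158/307) = -1 → non-residue.
(293/307) = +1 → QR.
Total quadratic residues among the 3: 2.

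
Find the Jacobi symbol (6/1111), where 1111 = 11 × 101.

Pull out 2: since 1111 ≡ 7 (mod 8), (2/1111) = +1.
Reciprocity: 3 ≡ 3 and 1111 ≡ 3 (mod 4), so (3/1111) = −(1111/3).
Reduce top mod 3: now compute (1/3).
Reached (1/3) = 1. Collecting the sign flips along the way, the symbol is -1.

-1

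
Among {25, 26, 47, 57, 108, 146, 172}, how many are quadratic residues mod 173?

(25/173) = +1 → QR.
(26/173) = -1 → non-residue.
(47/173) = +1 → QR.
(57/173) = +1 → QR.
(108/173) = -1 → non-residue.
(146/173) = -1 → non-residue.
(172/173) = +1 → QR.
Total quadratic residues among the 7: 4.

4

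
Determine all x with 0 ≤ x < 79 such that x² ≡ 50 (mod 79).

Since 79 ≡ 3 (mod 4), a square root of 50 is 50^((79+1)/4) = 50^20 mod 79.
Repeated squaring: 50^2≡51, 50^4≡73, 50^8≡36, 50^16≡32 (mod 79).
50^20 = 50^(16+4) ≡ 45 (mod 79).
Check: 45² = 2025 ≡ 50 (mod 79). The two roots are 34 and 45.

34, 45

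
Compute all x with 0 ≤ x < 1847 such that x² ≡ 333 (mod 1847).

Since 1847 ≡ 3 (mod 4), a square root of 333 is 333^((1847+1)/4) = 333^462 mod 1847.
Repeated squaring: 333^2≡69, 333^4≡1067, 333^8≡737, 333^16≡151, 333^32≡637, 333^64≡1276, 333^128≡969, 333^256≡685 (mod 1847).
333^462 = 333^(256+128+64+8+4+2) ≡ 1400 (mod 1847).
Check: 1400² = 1960000 ≡ 333 (mod 1847). The two roots are 447 and 1400.

447, 1400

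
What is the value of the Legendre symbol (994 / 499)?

First reduce: 994 ≡ 495 (mod 499).
Reciprocity: 495 ≡ 3 and 499 ≡ 3 (mod 4), so (495/499) = −(499/495).
Reduce top mod 495: now compute (4/495).
Pull out 2^2: since 495 ≡ 7 (mod 8), (2/495) = +1, so (2/495)^2 = +1.
Reached (1/495) = 1. Collecting the sign flips along the way, the symbol is -1.

-1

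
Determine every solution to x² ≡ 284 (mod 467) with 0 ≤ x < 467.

105, 362

Since 467 ≡ 3 (mod 4), a square root of 284 is 284^((467+1)/4) = 284^117 mod 467.
Repeated squaring: 284^2≡332, 284^4≡12, 284^8≡144, 284^16≡188, 284^32≡319, 284^64≡422 (mod 467).
284^117 = 284^(64+32+16+4+1) ≡ 362 (mod 467).
Check: 362² = 131044 ≡ 284 (mod 467). The two roots are 105 and 362.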